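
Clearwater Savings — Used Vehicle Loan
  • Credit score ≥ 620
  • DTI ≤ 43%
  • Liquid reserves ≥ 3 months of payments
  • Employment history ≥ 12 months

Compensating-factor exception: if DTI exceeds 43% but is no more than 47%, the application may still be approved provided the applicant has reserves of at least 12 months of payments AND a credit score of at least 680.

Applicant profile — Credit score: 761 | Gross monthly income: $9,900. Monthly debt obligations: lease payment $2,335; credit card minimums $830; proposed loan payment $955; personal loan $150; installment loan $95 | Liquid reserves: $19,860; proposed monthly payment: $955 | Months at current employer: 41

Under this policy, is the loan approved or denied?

Approved

Credit score 761 ≥ 620 (meets base)
Total debts = (2,335 + 830 + 955 + 150 + 95) = 4,365. DTI = 4,365/9,900 = 44.1% > 43% — standard DTI limit exceeded.
Liquid reserves cover 19,860/955 = 20.8 months — ≥ 3 required
Employment 41 ≥ 12 months
DTI 44.1% is within the 43%–47% exception band; checking compensating factors.
Override check — reserves: 20.8 mo (ok); score: 761 (ok).
Both compensating conditions met → exception applies.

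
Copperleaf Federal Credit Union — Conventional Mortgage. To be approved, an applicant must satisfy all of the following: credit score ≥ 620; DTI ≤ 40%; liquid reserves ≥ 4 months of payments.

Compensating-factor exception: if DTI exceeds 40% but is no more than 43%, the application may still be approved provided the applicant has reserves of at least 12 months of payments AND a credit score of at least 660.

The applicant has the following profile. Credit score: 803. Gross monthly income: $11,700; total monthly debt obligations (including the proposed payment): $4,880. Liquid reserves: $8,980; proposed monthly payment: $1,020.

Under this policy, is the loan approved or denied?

Denied

Credit score 803 ≥ 620 (meets base)
DTI: 4,880 ÷ 11,700 = 41.7%, over the 40% base limit.
Reserves: 8,980 ÷ 1,020 = 8.8 months (meets 4-month minimum)
DTI 41.7% is within the 40%–43% exception band; checking compensating factors.
Override check — reserves: 8.8 mo (short of 12); score: 803 (ok).
Compensating-factor requirement not fully met.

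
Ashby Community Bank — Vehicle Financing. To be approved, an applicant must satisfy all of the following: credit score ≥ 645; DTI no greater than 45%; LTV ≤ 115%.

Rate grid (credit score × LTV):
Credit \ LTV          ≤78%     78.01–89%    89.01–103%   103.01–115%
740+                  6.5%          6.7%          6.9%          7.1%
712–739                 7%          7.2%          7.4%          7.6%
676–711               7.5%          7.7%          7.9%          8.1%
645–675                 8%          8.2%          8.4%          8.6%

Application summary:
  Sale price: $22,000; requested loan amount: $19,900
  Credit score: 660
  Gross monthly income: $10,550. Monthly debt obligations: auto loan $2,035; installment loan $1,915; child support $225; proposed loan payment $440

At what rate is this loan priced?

8.4%

Credit score 660 ≥ 645; Total monthly debts = (2,035 + 1,915 + 225 + 440) = 4,615. DTI: 4,615 ÷ 10,550 = 43.7%, within the 45% cap
LTV = 19,900/22,000 = 90.5% ≤ 115%
Row: 660 falls in 645–675. Column: 90.5% falls in 89.01–103%. Rate = 8.4%.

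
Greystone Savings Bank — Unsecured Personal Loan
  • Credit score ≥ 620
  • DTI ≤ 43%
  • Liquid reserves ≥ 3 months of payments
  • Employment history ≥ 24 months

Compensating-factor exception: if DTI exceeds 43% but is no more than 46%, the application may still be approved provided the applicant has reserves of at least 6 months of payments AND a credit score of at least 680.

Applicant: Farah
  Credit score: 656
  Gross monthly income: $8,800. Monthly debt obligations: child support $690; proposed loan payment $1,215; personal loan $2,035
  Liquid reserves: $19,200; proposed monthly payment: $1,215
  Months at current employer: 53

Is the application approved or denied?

Denied

Credit score 656 ≥ 620 (meets base)
Total debts = (690 + 1,215 + 2,035) = 3,940. DTI: 3,940 ÷ 8,800 = 44.8%, over the 43% base limit.
Reserves: 19,200 ÷ 1,215 = 15.8 months (meets 3-month minimum)
Employment 53 ≥ 24 months
44.8% falls in the override range (43%–46%), so the compensating-factor test applies.
Reserves 15.8 ≥ 6 months; credit score 656 < 680.
Compensating-factor requirement not fully met.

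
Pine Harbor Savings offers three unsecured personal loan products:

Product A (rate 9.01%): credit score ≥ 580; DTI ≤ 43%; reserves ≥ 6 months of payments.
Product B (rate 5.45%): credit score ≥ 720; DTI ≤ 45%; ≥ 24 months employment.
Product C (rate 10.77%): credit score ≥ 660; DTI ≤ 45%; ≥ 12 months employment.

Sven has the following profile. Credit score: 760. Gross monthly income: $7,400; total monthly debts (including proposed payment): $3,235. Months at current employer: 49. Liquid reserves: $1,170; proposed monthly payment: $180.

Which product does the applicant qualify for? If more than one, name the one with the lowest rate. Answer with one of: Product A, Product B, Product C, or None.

Product B

DTI = 3,235/7,400 = 43.7%.
Reserves = 1,170/180 = 6.5 months.
Product A: score 760 ≥ 580; DTI 43.7% > 43%; reserves 6.5 ≥ 6 mo → does not qualify.
Product B: score 760 ≥ 720; DTI 43.7% ≤ 45%; employment 49 ≥ 24 mo → qualifies.
Product C: score 760 ≥ 660; DTI 43.7% ≤ 45%; employment 49 ≥ 12 mo → qualifies.
Qualifying: Product B, Product C. Lowest rate is 5.45% → Product B.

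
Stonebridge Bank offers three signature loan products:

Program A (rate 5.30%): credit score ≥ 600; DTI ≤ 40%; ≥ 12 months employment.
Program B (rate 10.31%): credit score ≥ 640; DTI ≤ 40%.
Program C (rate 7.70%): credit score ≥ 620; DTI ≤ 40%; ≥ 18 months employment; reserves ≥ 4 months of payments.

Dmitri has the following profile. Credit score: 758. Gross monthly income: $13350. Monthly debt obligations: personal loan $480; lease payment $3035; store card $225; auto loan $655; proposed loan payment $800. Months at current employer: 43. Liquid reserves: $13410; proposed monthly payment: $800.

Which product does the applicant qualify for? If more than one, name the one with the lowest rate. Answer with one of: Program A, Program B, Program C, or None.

Program A

Total debts = (480 + 3,035 + 225 + 655 + 800) = 5,195; DTI = 5,195/13,350 = 38.9%.
Reserves = 13,410/800 = 16.8 months.
Program A: score 758 ≥ 600; DTI 38.9% ≤ 40%; employment 43 ≥ 12 mo → qualifies.
Program B: score 758 ≥ 640; DTI 38.9% ≤ 40% → qualifies.
Program C: score 758 ≥ 620; DTI 38.9% ≤ 40%; employment 43 ≥ 18 mo; reserves 16.8 ≥ 4 mo → qualifies.
Qualifying: Program A, Program B, Program C. Lowest rate is 5.30% → Program A.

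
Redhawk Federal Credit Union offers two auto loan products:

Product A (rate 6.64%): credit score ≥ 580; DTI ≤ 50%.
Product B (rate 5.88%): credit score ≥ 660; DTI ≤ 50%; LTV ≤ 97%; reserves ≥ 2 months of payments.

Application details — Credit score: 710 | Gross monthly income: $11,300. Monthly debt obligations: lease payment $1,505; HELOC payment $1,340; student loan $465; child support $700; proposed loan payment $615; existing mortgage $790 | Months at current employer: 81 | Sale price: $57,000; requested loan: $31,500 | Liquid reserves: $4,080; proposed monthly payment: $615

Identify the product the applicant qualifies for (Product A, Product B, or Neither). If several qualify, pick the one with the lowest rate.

Total debts = (1,505 + 1,340 + 465 + 700 + 615 + 790) = 5,415; DTI = 5,415/11,300 = 47.9%.
LTV = 31,500/57,000 = 55.3%.
Reserves = 4,080/615 = 6.6 months.
Product A: score 710 ≥ 580; DTI 47.9% ≤ 50% → qualifies.
Product B: score 710 ≥ 660; DTI 47.9% ≤ 50%; LTV 55.3% ≤ 97%; reserves 6.6 ≥ 2 mo → qualifies.
Qualifying: Product A, Product B. Lowest rate is 5.88% → Product B.

Product B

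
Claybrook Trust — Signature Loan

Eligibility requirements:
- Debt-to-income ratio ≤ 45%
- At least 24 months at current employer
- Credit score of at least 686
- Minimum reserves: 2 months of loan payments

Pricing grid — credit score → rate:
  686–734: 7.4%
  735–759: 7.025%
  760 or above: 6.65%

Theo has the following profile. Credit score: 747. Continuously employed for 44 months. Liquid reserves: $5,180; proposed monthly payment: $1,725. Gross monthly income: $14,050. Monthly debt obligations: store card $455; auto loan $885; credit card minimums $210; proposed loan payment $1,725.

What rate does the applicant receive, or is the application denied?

Approved at 7.025%

Credit score 747 ≥ 686 (meets minimum)
Total monthly debts = (455 + 885 + 210 + 1,725) = 3,275. Debt-to-income = 3,275/14,050 = 23.3% — meets 45% limit
Liquid reserves cover 5,180/1,725 = 3.0 months — ≥ 2 required
Employment 44 ≥ 24 months
All requirements met. Score 747 falls in the 735–759 tier → 7.025%.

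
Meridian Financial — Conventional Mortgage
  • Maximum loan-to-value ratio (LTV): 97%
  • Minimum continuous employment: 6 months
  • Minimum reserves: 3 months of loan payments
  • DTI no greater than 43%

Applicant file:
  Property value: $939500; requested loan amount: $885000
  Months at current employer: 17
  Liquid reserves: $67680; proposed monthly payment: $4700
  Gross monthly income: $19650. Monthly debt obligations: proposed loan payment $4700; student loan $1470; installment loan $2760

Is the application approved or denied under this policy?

Denied

Loan-to-value = 885,000/939,500 = 94.2% — pass (97% max)
Employment 17 ≥ 6 months
Reserves: 67,680 ÷ 4,700 = 14.4 months (meets 3-month minimum)
Total monthly debts = (4,700 + 1,470 + 2,760) = 8,930. DTI: 8,930 ÷ 19,650 = 45.4%, exceeds the 43% cap
Fails on DTI.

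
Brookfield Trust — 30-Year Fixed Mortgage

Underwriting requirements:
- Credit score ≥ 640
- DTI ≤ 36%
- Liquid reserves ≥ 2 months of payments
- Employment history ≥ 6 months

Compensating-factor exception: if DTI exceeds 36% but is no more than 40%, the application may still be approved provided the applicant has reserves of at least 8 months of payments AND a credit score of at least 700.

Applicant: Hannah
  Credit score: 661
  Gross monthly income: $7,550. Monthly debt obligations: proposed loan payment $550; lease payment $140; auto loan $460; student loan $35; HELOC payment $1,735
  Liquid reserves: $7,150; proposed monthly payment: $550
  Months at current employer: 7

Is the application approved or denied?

Credit score 661 ≥ 640 (meets base)
Total debts = (550 + 140 + 460 + 35 + 1,735) = 2,920. DTI: 2,920 ÷ 7,550 = 38.7%, over the 36% base limit.
Reserves = 7,150/550 = 13.0 months ≥ 2
Employment 7 ≥ 6 months
38.7% falls in the override range (36%–40%), so the compensating-factor test applies.
Override check — reserves: 13.0 mo (ok); score: 661 (below 700).
Override conditions not both satisfied; exception does not apply.

Denied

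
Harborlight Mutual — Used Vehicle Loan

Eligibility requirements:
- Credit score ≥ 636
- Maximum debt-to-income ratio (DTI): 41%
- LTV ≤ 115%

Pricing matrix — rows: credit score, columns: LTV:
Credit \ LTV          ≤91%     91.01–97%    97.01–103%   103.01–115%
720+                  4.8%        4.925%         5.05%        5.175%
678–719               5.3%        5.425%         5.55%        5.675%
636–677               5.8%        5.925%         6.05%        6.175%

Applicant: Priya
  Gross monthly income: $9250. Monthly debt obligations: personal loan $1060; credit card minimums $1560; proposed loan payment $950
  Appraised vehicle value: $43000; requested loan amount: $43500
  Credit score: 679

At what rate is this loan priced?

5.55%

Credit score 679 ≥ 636; Total monthly debts = (1,060 + 1,560 + 950) = 3,570. DTI: 3,570 ÷ 9,250 = 38.6%, within the 41% cap
LTV = 43,500/43,000 = 101.2% ≤ 115%
Score 679 is in the 678–719 band; LTV 101.2% is in the 97.01–103% band → 5.55%.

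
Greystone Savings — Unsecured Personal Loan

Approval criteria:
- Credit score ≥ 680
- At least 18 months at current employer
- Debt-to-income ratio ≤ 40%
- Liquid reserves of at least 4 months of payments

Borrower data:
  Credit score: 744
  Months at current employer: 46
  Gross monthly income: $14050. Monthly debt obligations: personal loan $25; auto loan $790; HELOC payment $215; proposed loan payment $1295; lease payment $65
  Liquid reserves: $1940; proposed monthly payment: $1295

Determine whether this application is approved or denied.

Denied

Credit score 744 ≥ 680 (meets)
Employment 46 ≥ 18 months
Total monthly debts = (25 + 790 + 215 + 1,295 + 65) = 2,390. DTI: 2,390 ÷ 14,050 = 17%, within the 40% cap
Liquid reserves cover 1,940/1,295 = 1.5 months — < 4 required
Fails on reserves.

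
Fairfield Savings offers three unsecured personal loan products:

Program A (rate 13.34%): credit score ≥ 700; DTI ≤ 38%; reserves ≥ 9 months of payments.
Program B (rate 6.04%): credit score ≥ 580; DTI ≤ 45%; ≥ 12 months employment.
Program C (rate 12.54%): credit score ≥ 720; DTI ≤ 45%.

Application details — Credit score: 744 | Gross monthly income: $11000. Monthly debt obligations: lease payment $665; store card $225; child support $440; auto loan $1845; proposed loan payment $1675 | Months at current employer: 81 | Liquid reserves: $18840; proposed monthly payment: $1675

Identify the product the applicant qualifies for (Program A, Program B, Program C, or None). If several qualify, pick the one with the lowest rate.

Total debts = (665 + 225 + 440 + 1,845 + 1,675) = 4,850; DTI = 4,850/11,000 = 44.1%.
Reserves = 18,840/1,675 = 11.2 months.
Program A: score 744 ≥ 700; DTI 44.1% > 38%; reserves 11.2 ≥ 9 mo → does not qualify.
Program B: score 744 ≥ 580; DTI 44.1% ≤ 45%; employment 81 ≥ 12 mo → qualifies.
Program C: score 744 ≥ 720; DTI 44.1% ≤ 45% → qualifies.
Qualifying: Program B, Program C. Lowest rate is 6.04% → Program B.

Program B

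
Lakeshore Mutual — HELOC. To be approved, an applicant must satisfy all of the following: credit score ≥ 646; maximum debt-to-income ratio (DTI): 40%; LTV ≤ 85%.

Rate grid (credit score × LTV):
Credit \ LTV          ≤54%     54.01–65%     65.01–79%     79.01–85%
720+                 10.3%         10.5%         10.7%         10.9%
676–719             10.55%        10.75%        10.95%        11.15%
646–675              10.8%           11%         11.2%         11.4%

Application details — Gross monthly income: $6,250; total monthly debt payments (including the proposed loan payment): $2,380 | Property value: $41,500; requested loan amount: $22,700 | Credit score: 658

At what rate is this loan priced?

11%

Credit score 658 ≥ 646; DTI: 2,380 ÷ 6,250 = 38.1%, within the 40% cap
Loan-to-value = 22,700/41,500 = 54.7% — pass (85% max)
Row: 658 falls in 646–675. Column: 54.7% falls in 54.01–65%. Rate = 11%.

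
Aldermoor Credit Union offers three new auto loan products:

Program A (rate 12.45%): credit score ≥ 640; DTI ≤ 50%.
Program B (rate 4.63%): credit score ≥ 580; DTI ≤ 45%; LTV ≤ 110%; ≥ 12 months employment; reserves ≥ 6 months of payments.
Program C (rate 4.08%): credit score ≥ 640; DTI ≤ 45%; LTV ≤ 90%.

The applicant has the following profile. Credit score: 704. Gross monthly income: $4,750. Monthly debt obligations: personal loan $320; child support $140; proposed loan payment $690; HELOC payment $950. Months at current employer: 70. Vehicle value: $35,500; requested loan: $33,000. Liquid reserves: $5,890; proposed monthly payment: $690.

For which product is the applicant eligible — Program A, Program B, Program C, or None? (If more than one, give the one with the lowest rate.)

Program B

Total debts = (320 + 140 + 690 + 950) = 2,100; DTI = 2,100/4,750 = 44.2%.
LTV = 33,000/35,500 = 93%.
Reserves = 5,890/690 = 8.5 months.
Program A: score 704 ≥ 640; DTI 44.2% ≤ 50% → qualifies.
Program B: score 704 ≥ 580; DTI 44.2% ≤ 45%; LTV 93% ≤ 110%; employment 70 ≥ 12 mo; reserves 8.5 ≥ 6 mo → qualifies.
Program C: score 704 ≥ 640; DTI 44.2% ≤ 45%; LTV 93% > 90% → does not qualify.
Qualifying: Program A, Program B. Lowest rate is 4.63% → Program B.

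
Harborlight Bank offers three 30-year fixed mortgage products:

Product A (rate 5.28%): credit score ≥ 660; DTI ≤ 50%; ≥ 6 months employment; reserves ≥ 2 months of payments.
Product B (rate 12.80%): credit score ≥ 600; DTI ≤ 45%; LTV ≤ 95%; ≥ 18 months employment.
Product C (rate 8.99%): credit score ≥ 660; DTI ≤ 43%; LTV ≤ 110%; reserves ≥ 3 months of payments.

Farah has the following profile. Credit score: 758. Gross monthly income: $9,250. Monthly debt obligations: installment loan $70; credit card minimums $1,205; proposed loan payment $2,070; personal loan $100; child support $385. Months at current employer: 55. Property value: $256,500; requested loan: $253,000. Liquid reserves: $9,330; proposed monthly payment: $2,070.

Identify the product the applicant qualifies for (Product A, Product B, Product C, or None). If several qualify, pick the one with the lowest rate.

Total debts = (70 + 1,205 + 2,070 + 100 + 385) = 3,830; DTI = 3,830/9,250 = 41.4%.
LTV = 253,000/256,500 = 98.6%.
Reserves = 9,330/2,070 = 4.5 months.
Product A: score 758 ≥ 660; DTI 41.4% ≤ 50%; employment 55 ≥ 6 mo; reserves 4.5 ≥ 2 mo → qualifies.
Product B: score 758 ≥ 600; DTI 41.4% ≤ 45%; LTV 98.6% > 95%; employment 55 ≥ 18 mo → does not qualify.
Product C: score 758 ≥ 660; DTI 41.4% ≤ 43%; LTV 98.6% ≤ 110%; reserves 4.5 ≥ 3 mo → qualifies.
Qualifying: Product A, Product C. Lowest rate is 5.28% → Product A.

Product A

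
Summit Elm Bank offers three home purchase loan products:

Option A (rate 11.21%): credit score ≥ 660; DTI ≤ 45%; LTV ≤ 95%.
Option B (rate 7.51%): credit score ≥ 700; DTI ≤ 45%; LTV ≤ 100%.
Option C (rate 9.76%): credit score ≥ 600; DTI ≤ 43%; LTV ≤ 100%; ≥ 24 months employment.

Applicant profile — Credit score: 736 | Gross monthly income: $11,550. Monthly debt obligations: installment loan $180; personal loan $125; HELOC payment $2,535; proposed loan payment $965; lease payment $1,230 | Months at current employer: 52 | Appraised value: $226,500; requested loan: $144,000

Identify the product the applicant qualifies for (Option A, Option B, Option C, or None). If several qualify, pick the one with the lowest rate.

Option B

Total debts = (180 + 125 + 2,535 + 965 + 1,230) = 5,035; DTI = 5,035/11,550 = 43.6%.
LTV = 144,000/226,500 = 63.6%.
Option A: score 736 ≥ 660; DTI 43.6% ≤ 45%; LTV 63.6% ≤ 95% → qualifies.
Option B: score 736 ≥ 700; DTI 43.6% ≤ 45%; LTV 63.6% ≤ 100% → qualifies.
Option C: score 736 ≥ 600; DTI 43.6% > 43%; LTV 63.6% ≤ 100%; employment 52 ≥ 24 mo → does not qualify.
Qualifying: Option A, Option B. Lowest rate is 7.51% → Option B.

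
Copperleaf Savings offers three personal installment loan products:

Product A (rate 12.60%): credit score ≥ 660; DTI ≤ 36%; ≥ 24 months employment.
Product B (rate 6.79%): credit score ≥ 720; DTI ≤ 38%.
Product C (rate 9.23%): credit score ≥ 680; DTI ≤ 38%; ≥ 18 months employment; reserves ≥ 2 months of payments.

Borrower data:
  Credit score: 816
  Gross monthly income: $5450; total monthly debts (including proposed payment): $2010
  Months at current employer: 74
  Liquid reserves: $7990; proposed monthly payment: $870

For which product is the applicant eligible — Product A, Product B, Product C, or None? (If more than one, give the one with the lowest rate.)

Product B

DTI = 2,010/5,450 = 36.9%.
Reserves = 7,990/870 = 9.2 months.
Product A: score 816 ≥ 660; DTI 36.9% > 36%; employment 74 ≥ 24 mo → does not qualify.
Product B: score 816 ≥ 720; DTI 36.9% ≤ 38% → qualifies.
Product C: score 816 ≥ 680; DTI 36.9% ≤ 38%; employment 74 ≥ 18 mo; reserves 9.2 ≥ 2 mo → qualifies.
Qualifying: Product B, Product C. Lowest rate is 6.79% → Product B.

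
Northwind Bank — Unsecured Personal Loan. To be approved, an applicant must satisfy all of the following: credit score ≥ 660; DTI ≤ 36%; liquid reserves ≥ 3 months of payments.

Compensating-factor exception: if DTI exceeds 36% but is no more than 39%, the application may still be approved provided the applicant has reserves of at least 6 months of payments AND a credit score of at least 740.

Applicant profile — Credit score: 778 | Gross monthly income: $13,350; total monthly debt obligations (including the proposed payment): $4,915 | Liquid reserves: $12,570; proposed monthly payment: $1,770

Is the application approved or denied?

Credit score 778 ≥ 660 (meets base)
DTI: 4,915 ÷ 13,350 = 36.8%, over the 36% base limit.
Reserves: 12,570 ÷ 1,770 = 7.1 months (meets 3-month minimum)
DTI 36.8% is within the 36%–39% exception band; checking compensating factors.
Override check — reserves: 7.1 mo (ok); score: 778 (ok).
Both compensating conditions met → exception applies.

Approved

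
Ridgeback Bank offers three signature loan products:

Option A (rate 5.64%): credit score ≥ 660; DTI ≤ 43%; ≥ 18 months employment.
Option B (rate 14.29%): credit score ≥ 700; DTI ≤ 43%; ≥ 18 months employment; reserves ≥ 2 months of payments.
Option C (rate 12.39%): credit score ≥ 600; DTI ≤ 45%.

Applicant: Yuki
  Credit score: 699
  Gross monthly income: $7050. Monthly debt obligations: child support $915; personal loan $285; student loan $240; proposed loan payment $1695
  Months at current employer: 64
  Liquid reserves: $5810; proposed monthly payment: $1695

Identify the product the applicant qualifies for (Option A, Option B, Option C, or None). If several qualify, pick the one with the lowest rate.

Total debts = (915 + 285 + 240 + 1,695) = 3,135; DTI = 3,135/7,050 = 44.5%.
Reserves = 5,810/1,695 = 3.4 months.
Option A: score 699 ≥ 660; DTI 44.5% > 43%; employment 64 ≥ 18 mo → does not qualify.
Option B: score 699 < 700; DTI 44.5% > 43%; employment 64 ≥ 18 mo; reserves 3.4 ≥ 2 mo → does not qualify.
Option C: score 699 ≥ 600; DTI 44.5% ≤ 45% → qualifies.

Option C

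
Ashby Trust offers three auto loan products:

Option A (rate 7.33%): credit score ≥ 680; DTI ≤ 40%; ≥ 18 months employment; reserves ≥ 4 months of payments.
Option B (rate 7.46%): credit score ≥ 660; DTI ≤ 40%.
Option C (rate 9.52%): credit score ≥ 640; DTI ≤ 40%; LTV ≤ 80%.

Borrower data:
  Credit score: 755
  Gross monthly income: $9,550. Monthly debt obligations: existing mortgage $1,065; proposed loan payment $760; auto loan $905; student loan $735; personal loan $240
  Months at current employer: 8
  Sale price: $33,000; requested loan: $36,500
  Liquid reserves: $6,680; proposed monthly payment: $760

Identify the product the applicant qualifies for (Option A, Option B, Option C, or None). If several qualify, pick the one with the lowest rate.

Option B

Total debts = (1,065 + 760 + 905 + 735 + 240) = 3,705; DTI = 3,705/9,550 = 38.8%.
LTV = 36,500/33,000 = 110.6%.
Reserves = 6,680/760 = 8.8 months.
Option A: score 755 ≥ 680; DTI 38.8% ≤ 40%; employment 8 < 18 mo; reserves 8.8 ≥ 4 mo → does not qualify.
Option B: score 755 ≥ 660; DTI 38.8% ≤ 40% → qualifies.
Option C: score 755 ≥ 640; DTI 38.8% ≤ 40%; LTV 110.6% > 80% → does not qualify.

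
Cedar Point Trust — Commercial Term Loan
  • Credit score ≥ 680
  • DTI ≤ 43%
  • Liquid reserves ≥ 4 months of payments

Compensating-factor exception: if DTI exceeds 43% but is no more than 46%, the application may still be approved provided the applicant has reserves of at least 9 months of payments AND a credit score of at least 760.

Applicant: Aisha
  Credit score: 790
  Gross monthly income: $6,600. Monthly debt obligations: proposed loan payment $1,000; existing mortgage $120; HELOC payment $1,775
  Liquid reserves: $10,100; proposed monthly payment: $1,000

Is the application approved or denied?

Credit score 790 ≥ 680 (meets base)
Total debts = (1,000 + 120 + 1,775) = 2,895. DTI = 2,895/6,600 = 43.9% > 43% — standard DTI limit exceeded.
Reserves: 10,100 ÷ 1,000 = 10.1 months (meets 4-month minimum)
43.9% falls in the override range (43%–46%), so the compensating-factor test applies.
Reserves 10.1 ≥ 9 months; credit score 790 ≥ 760.
Both override conditions satisfied; DTI exception granted.

Approved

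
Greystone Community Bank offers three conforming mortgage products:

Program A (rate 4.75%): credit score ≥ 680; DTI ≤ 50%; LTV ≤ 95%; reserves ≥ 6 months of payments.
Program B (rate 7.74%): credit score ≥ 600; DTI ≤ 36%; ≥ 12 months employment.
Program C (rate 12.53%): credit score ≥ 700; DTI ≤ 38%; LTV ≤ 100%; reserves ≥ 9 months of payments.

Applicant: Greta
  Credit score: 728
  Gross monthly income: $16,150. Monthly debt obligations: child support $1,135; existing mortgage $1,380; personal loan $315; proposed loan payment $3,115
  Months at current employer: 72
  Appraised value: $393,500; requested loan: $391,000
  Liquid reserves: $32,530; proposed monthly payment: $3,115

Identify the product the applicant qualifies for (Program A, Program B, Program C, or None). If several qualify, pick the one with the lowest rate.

Program C

Total debts = (1,135 + 1,380 + 315 + 3,115) = 5,945; DTI = 5,945/16,150 = 36.8%.
LTV = 391,000/393,500 = 99.4%.
Reserves = 32,530/3,115 = 10.4 months.
Program A: score 728 ≥ 680; DTI 36.8% ≤ 50%; LTV 99.4% > 95%; reserves 10.4 ≥ 6 mo → does not qualify.
Program B: score 728 ≥ 600; DTI 36.8% > 36%; employment 72 ≥ 12 mo → does not qualify.
Program C: score 728 ≥ 700; DTI 36.8% ≤ 38%; LTV 99.4% ≤ 100%; reserves 10.4 ≥ 9 mo → qualifies.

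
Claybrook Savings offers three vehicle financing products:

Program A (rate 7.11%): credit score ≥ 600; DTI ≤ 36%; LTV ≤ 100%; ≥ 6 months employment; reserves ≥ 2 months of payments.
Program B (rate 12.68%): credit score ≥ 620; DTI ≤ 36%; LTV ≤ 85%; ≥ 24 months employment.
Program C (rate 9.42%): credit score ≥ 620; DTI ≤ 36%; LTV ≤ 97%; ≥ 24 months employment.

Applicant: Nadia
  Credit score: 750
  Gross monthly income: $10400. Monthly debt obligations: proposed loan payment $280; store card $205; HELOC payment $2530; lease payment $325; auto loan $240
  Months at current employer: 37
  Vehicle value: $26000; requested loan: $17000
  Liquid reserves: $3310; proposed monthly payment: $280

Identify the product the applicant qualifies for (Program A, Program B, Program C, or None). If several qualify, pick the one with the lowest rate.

Total debts = (280 + 205 + 2,530 + 325 + 240) = 3,580; DTI = 3,580/10,400 = 34.4%.
LTV = 17,000/26,000 = 65.4%.
Reserves = 3,310/280 = 11.8 months.
Program A: score 750 ≥ 600; DTI 34.4% ≤ 36%; LTV 65.4% ≤ 100%; employment 37 ≥ 6 mo; reserves 11.8 ≥ 2 mo → qualifies.
Program B: score 750 ≥ 620; DTI 34.4% ≤ 36%; LTV 65.4% ≤ 85%; employment 37 ≥ 24 mo → qualifies.
Program C: score 750 ≥ 620; DTI 34.4% ≤ 36%; LTV 65.4% ≤ 97%; employment 37 ≥ 24 mo → qualifies.
Qualifying: Program A, Program B, Program C. Lowest rate is 7.11% → Program A.

Program A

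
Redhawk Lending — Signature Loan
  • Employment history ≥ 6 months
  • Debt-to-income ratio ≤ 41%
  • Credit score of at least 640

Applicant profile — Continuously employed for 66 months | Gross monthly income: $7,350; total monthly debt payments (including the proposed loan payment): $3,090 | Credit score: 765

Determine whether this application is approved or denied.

Denied

Employment 66 ≥ 6 months
Debt-to-income = 3,090/7,350 = 42% — over 41% limit
Credit score 765 ≥ 640 (meets)
Fails on DTI.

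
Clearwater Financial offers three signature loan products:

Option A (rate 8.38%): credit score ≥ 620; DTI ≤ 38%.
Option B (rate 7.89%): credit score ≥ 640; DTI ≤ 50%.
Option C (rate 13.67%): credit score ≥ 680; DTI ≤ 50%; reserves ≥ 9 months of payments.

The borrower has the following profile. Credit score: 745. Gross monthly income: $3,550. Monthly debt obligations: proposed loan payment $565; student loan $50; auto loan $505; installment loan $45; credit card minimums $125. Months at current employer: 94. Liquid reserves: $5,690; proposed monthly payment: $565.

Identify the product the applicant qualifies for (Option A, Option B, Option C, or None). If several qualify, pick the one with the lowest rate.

Total debts = (565 + 50 + 505 + 45 + 125) = 1,290; DTI = 1,290/3,550 = 36.3%.
Reserves = 5,690/565 = 10.1 months.
Option A: score 745 ≥ 620; DTI 36.3% ≤ 38% → qualifies.
Option B: score 745 ≥ 640; DTI 36.3% ≤ 50% → qualifies.
Option C: score 745 ≥ 680; DTI 36.3% ≤ 50%; reserves 10.1 ≥ 9 mo → qualifies.
Qualifying: Option A, Option B, Option C. Lowest rate is 7.89% → Option B.

Option B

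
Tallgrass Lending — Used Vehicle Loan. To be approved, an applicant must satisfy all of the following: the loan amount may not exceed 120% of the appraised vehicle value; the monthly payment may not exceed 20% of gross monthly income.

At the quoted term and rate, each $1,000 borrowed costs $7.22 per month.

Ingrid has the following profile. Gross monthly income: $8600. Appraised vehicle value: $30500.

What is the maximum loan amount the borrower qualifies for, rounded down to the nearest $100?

$36,600

Payment cap: 20% × $8,600 = $1,720/month.
At $7.22 per $1,000, that supports 1,720/7.22 × 1,000 ≈ $238,227 → $238,200.
LTV cap: 120% × $30,500 = $36,600 → $36,600.
Binding constraint: loan-to-value.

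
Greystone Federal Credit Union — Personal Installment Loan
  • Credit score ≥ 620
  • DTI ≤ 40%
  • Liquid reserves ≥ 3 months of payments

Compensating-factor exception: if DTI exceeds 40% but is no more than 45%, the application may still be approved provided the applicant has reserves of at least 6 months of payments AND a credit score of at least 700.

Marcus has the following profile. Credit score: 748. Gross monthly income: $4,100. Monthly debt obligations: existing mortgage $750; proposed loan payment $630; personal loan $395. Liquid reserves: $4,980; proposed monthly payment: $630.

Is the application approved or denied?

Approved

Credit score 748 ≥ 620 (meets base)
Total debts = (750 + 630 + 395) = 1,775. DTI: 1,775 ÷ 4,100 = 43.3%, over the 40% base limit.
Liquid reserves cover 4,980/630 = 7.9 months — ≥ 3 required
DTI 43.3% is within the 40%–45% exception band; checking compensating factors.
Override check — reserves: 7.9 mo (ok); score: 748 (ok).
Both override conditions satisfied; DTI exception granted.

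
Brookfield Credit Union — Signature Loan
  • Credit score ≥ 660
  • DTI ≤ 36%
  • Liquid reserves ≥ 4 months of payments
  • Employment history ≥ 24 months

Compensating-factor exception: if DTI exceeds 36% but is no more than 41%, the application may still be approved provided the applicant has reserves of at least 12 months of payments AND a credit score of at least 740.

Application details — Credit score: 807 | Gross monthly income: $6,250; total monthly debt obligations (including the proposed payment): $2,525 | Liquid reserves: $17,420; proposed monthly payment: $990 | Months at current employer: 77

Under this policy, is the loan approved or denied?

Credit score 807 ≥ 660 (meets base)
DTI: 2,525 ÷ 6,250 = 40.4%, over the 36% base limit.
Liquid reserves cover 17,420/990 = 17.6 months — ≥ 4 required
Employment 77 ≥ 24 months
40.4% falls in the override range (36%–41%), so the compensating-factor test applies.
Reserves 17.6 ≥ 12 months; credit score 807 ≥ 740.
Both compensating conditions met → exception applies.

Approved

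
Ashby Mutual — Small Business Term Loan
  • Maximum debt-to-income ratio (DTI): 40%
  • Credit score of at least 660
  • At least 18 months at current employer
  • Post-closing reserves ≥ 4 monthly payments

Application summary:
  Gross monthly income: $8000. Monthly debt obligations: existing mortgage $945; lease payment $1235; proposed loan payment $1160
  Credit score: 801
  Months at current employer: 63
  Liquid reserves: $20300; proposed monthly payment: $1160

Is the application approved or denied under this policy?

Total monthly debts = (945 + 1,235 + 1,160) = 3,340. DTI: 3,340 ÷ 8,000 = 41.8%, exceeds the 40% cap
Credit score 801 ≥ 660 (meets)
Employment 63 ≥ 18 months
Reserves = 20,300/1,160 = 17.5 months ≥ 4
Fails on DTI.

Denied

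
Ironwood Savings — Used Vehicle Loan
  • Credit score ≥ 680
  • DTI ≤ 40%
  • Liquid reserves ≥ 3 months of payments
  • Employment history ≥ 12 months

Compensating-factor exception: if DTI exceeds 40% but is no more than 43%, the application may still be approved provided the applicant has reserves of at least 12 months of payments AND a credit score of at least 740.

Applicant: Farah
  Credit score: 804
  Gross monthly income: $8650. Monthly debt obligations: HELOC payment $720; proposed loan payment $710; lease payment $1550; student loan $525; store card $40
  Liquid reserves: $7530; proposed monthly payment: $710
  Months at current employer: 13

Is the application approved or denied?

Denied

Credit score 804 ≥ 680 (meets base)
Total debts = (720 + 710 + 1,550 + 525 + 40) = 3,545. DTI = 3,545/8,650 = 41% > 40% — standard DTI limit exceeded.
Reserves: 7,530 ÷ 710 = 10.6 months (meets 3-month minimum)
Employment 13 ≥ 12 months
DTI 41% is within the 40%–43% exception band; checking compensating factors.
Override check — reserves: 10.6 mo (short of 12); score: 804 (ok).
Override conditions not both satisfied; exception does not apply.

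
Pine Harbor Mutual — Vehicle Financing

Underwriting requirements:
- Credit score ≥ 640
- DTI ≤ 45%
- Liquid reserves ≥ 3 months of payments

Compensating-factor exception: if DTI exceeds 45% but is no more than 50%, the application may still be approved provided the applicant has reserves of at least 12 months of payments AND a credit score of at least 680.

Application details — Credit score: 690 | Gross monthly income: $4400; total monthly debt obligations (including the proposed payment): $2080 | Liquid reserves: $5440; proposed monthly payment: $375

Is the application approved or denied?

Approved

Credit score 690 ≥ 640 (meets base)
DTI: 2,080 ÷ 4,400 = 47.3%, over the 45% base limit.
Reserves = 5,440/375 = 14.5 months ≥ 3
DTI 47.3% is within the 45%–50% exception band; checking compensating factors.
Reserves 14.5 ≥ 12 months; credit score 690 ≥ 680.
Both compensating conditions met → exception applies.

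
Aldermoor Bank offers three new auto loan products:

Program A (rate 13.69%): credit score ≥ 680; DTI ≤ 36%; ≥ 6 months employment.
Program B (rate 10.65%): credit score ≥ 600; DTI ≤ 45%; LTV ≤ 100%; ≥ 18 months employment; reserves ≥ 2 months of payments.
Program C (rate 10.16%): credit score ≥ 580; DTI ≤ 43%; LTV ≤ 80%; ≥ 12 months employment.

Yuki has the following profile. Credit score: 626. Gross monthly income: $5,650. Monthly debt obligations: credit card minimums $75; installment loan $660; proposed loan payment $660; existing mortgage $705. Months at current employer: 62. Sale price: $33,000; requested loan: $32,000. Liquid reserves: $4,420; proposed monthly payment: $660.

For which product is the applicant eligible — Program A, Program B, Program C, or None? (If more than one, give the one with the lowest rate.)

Total debts = (75 + 660 + 660 + 705) = 2,100; DTI = 2,100/5,650 = 37.2%.
LTV = 32,000/33,000 = 97%.
Reserves = 4,420/660 = 6.7 months.
Program A: score 626 < 680; DTI 37.2% > 36%; employment 62 ≥ 6 mo → does not qualify.
Program B: score 626 ≥ 600; DTI 37.2% ≤ 45%; LTV 97% ≤ 100%; employment 62 ≥ 18 mo; reserves 6.7 ≥ 2 mo → qualifies.
Program C: score 626 ≥ 580; DTI 37.2% ≤ 43%; LTV 97% > 80%; employment 62 ≥ 12 mo → does not qualify.

Program B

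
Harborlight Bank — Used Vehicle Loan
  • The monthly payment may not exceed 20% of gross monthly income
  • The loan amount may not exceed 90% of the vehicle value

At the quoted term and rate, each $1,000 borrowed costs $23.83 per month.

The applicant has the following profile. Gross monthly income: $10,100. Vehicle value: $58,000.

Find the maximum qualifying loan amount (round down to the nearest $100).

$52,200

Payment cap: 20% × $10,100 = $2,020/month.
At $23.83 per $1,000, that supports 2,020/23.83 × 1,000 ≈ $84,767 → $84,700.
LTV cap: 90% × $58,000 = $52,200 → $52,200.
Binding constraint: loan-to-value.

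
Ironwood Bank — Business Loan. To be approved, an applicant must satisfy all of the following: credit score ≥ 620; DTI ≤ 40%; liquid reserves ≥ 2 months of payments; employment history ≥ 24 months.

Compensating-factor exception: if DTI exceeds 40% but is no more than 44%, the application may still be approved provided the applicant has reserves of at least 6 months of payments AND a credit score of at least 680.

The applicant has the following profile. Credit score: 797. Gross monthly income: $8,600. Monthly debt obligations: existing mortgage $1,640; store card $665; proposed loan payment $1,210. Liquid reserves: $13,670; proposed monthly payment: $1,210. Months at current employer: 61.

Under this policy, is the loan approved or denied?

Credit score 797 ≥ 620 (meets base)
Total debts = (1,640 + 665 + 1,210) = 3,515. DTI = 3,515/8,600 = 40.9% > 40% — standard DTI limit exceeded.
Liquid reserves cover 13,670/1,210 = 11.3 months — ≥ 2 required
Employment 61 ≥ 24 months
DTI 40.9% is within the 40%–44% exception band; checking compensating factors.
Reserves 11.3 ≥ 6 months; credit score 797 ≥ 680.
Both compensating conditions met → exception applies.

Approved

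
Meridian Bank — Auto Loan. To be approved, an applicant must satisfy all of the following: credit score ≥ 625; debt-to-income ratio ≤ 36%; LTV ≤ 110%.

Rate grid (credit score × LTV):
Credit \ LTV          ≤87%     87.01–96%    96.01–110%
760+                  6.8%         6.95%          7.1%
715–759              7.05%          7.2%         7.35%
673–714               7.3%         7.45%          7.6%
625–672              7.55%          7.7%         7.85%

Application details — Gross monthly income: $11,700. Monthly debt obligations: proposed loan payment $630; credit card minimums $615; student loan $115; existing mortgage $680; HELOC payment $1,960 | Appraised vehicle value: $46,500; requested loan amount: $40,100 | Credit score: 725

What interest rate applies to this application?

Credit score 725 ≥ 625; Total monthly debts = (630 + 615 + 115 + 680 + 1,960) = 4,000. DTI: 4,000 ÷ 11,700 = 34.2%, within the 36% cap
LTV = 40,100/46,500 = 86.2% ≤ 110%
Row: 725 falls in 715–759. Column: 86.2% falls in ≤87%. Rate = 7.05%.

7.05%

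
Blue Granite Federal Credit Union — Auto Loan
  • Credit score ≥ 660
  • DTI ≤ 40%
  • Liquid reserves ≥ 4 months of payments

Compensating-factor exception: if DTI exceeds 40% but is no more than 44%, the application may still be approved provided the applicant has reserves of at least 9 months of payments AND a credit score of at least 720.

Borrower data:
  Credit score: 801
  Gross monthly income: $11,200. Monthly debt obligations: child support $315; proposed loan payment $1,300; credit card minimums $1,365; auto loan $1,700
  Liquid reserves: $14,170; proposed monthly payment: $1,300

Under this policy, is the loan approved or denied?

Credit score 801 ≥ 660 (meets base)
Total debts = (315 + 1,300 + 1,365 + 1,700) = 4,680. DTI: 4,680 ÷ 11,200 = 41.8%, over the 40% base limit.
Liquid reserves cover 14,170/1,300 = 10.9 months — ≥ 4 required
DTI 41.8% is within the 40%–44% exception band; checking compensating factors.
Reserves 10.9 ≥ 9 months; credit score 801 ≥ 720.
Both compensating conditions met → exception applies.

Approved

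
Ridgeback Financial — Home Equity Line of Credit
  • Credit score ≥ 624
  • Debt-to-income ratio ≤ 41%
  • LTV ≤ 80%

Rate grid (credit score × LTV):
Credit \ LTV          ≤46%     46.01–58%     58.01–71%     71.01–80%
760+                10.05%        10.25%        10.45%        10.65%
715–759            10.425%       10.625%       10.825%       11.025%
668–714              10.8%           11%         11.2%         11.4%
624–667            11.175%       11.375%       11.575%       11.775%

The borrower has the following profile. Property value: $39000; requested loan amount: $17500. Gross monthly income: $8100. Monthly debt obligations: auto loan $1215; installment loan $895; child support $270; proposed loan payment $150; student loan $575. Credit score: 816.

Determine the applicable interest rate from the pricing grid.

10.05%

Credit score 816 ≥ 624; Total monthly debts = (1,215 + 895 + 270 + 150 + 575) = 3,105. Debt-to-income = 3,105/8,100 = 38.3% — meets 41% limit
LTV = 17,500/39,000 = 44.9% ≤ 80%
Row: 816 falls in 760+. Column: 44.9% falls in ≤46%. Rate = 10.05%.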